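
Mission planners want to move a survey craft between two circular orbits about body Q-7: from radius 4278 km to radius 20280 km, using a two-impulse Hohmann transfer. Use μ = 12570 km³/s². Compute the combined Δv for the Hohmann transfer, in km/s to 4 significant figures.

Δv = 0.8114 km/s

Transfer-ellipse semi-major axis a_t = (r₁ + r₂)/2 = (4278 + 20280)/2 = 12279 km.
At r₁ the circular-orbit speed is v₁ = √(μ/r₁) = 1.7141 km/s.
Transfer-orbit speed at r₁ (vis-viva): v_p = √[μ(2/r₁ − 1/a_t)] = 2.2029 km/s.
First burn Δv₁ = |v_p − v₁| = 0.4888 km/s.
Circular speed at r₂: v₂ = √(μ/r₂) = 0.7873 km/s.
Transfer-orbit speed at r₂: v_a = √[μ(2/r₂ − 1/a_t)] = 0.4647 km/s.
Second burn Δv₂ = |v₂ − v_a| = 0.3226 km/s.
Δv = Δv₁ + Δv₂ = 0.4888 + 0.3226 = 0.8114 km/s.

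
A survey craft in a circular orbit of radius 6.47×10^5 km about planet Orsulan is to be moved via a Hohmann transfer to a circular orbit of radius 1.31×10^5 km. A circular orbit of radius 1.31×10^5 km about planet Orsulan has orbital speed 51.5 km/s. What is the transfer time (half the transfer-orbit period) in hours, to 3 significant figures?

From the circular-orbit relation v² = μ/r at r = 1.31×10^5 km: μ = v²r = (51.5)² × 1.31×10^5 = 3.47445×10^8 km³/s².
Transfer-ellipse semi-major axis a_t = (r₁ + r₂)/2 = (6.470×10^5 + 1.310×10^5)/2 = 3.890×10^5 km.
By Kepler's third law the transfer-orbit period is T = 2π√(a_t³/μ), so t = T/2 = 40890 s.
Converting: 40890 s ÷ 3600 s/hour = 11.4 hours.

t = 11.4 hours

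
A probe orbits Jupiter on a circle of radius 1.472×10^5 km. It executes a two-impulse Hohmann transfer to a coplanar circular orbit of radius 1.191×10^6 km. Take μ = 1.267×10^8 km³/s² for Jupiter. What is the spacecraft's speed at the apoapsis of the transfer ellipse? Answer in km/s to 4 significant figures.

The Hohmann ellipse has a_t = (r₁ + r₂)/2 = 6.691×10^5 km.
The apoapsis of the transfer ellipse is at r = 1.191×10^6 km.
From the vis-viva equation, v = √[μ(2/r − 1/a_t)] = 4.838 km/s.

v = 4.838 km/s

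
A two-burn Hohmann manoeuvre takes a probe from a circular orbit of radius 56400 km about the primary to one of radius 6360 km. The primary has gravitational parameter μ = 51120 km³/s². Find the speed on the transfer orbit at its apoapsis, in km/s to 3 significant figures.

The Hohmann ellipse has a_t = (r₁ + r₂)/2 = 31380 km.
The apoapsis of the transfer ellipse is at r = 56400 km.
Vis-viva: v = √[μ(2/r − 1/a_t)] = √[51120 × (2/56400 − 1/31380)] = 0.4286 km/s.

v = 0.429 km/s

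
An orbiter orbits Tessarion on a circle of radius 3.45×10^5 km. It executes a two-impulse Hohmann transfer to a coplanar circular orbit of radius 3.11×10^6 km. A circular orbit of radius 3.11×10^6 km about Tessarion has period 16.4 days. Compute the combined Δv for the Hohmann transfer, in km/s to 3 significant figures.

From Kepler's third law T² = 4π²r³/μ at r = 3.11×10^6 km, T = 16.4 days = 16.4 × 86400 s = 1.41696×10^6 s: μ = 4π²r³/T² = 5.91460×10^8 km³/s².
The Hohmann ellipse has a_t = (r₁ + r₂)/2 = 1.7275×10^6 km.
At r₁ the circular-orbit speed is v₁ = √(μ/r₁) = 41.41 km/s.
Transfer-orbit speed at r₁ (vis-viva): v_p = √[μ(2/r₁ − 1/a_t)] = 55.56 km/s.
First burn Δv₁ = |v_p − v₁| = 14.15 km/s.
At r₂, v₂ = √(μ/r₂) = 13.791 km/s.
Transfer-orbit speed at r₂: v_a = √[μ(2/r₂ − 1/a_t)] = 6.1629 km/s.
Second burn Δv₂ = |v₂ − v_a| = 7.628 km/s.
Total Δv = Δv₁ + Δv₂ = 21.78 km/s.

Δv = 21.8 km/s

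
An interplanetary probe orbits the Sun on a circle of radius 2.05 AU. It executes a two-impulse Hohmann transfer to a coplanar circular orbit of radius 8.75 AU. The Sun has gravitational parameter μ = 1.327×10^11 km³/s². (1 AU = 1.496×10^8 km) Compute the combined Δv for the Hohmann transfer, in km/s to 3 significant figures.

In km: r₁ = 2.05 × 1.496×10^8 = 3.0668×10^8 km; r₂ = 8.75 × 1.496×10^8 = 1.309×10^9 km.
The Hohmann ellipse has a_t = (r₁ + r₂)/2 = 8.0784×10^8 km.
Circular speed at r₁: v₁ = √(μ/r₁) = √(1.327×10^11/3.0668×10^8) = 20.80141 km/s.
Transfer-orbit speed at r₁ (vis-viva): v_p = √[μ(2/r₁ − 1/a_t)] = 26.47890 km/s.
First burn Δv₁ = |v_p − v₁| = 5.677 km/s.
At r₂, v₂ = √(μ/r₂) = 10.069 km/s.
Transfer-orbit speed at r₂: v_a = √[μ(2/r₂ − 1/a_t)] = 6.2036 km/s.
Second burn Δv₂ = |v₂ − v_a| = 3.865 km/s.
Total Δv = Δv₁ + Δv₂ = 9.542 km/s.

Δv = 9.54 km/s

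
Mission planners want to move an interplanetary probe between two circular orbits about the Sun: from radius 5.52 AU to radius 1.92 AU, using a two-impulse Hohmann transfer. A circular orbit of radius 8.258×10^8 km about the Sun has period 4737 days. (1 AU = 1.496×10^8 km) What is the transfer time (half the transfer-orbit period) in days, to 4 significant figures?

From Kepler's third law T² = 4π²r³/μ at r = 8.258×10^8 km, T = 4737 days = 4737 × 86400 s = 4.092768×10^8 s: μ = 4π²r³/T² = 1.32724×10^11 km³/s².
In km: r₁ = 5.52 × 1.496×10^8 = 8.25792×10^8 km; r₂ = 1.92 × 1.496×10^8 = 2.87232×10^8 km.
The Hohmann ellipse has a_t = (r₁ + r₂)/2 = 5.56512×10^8 km.
Half the transfer-orbit period gives t = π√(a_t³/μ) = 1.132×10^8 s.
Converting: 1.132×10^8 s ÷ 86400 s/day = 1310 days.

t = 1310 days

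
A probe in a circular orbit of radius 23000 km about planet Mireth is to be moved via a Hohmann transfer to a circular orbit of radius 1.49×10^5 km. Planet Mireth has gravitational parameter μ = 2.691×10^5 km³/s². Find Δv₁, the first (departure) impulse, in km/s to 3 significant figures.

The Hohmann ellipse has a_t = (r₁ + r₂)/2 = 86000 km.
On the circular orbit at r = 23000 km, v_c = √(μ/r) = 3.4205 km/s.
Vis-viva on the transfer ellipse at r = 23000 km gives v_t = √[μ(2/r − 1/a_t)] = 4.5023 km/s.
Δv₁ = |v_t − v_c| = |4.5023 − 3.4205| = 1.082 km/s.

Δv₁ = 1.08 km/s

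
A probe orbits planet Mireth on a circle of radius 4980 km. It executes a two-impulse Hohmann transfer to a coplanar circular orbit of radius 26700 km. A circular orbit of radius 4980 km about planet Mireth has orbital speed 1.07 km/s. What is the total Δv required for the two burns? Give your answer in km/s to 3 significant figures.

Δv = 0.522 km/s

From the circular-orbit relation v² = μ/r at r = 4980 km: μ = v²r = (1.07)² × 4980 = 5701.60 km³/s².
The Hohmann ellipse has a_t = (r₁ + r₂)/2 = 15840 km.
At r₁ the circular-orbit speed is v₁ = √(μ/r₁) = 1.0700 km/s.
On the transfer ellipse at r₁, vis-viva gives v_p = √[μ(2/r₁ − 1/a_t)] = 1.3892 km/s.
First burn Δv₁ = |v_p − v₁| = 0.3192 km/s.
Circular speed at r₂: v₂ = √(μ/r₂) = 0.4621 km/s.
Transfer-orbit speed at r₂: v_a = √[μ(2/r₂ − 1/a_t)] = 0.2591 km/s.
Second burn Δv₂ = |v₂ − v_a| = 0.2030 km/s.
Total Δv = Δv₁ + Δv₂ = 0.5222 km/s.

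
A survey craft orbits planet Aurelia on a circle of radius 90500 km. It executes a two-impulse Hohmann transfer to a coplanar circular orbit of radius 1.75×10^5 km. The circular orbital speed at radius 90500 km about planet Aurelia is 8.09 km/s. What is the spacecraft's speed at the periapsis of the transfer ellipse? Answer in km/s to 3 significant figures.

From the circular-orbit relation v² = μ/r at r = 90500 km: μ = v²r = (8.09)² × 90500 = 5.92305×10^6 km³/s².
Transfer-ellipse semi-major axis a_t = (r₁ + r₂)/2 = (90500 + 1.750×10^5)/2 = 1.3275×10^5 km.
The periapsis of the transfer ellipse is at r = 90500 km.
Applying v² = μ(2/r − 1/a_t): v = 9.289 km/s.

v = 9.29 km/s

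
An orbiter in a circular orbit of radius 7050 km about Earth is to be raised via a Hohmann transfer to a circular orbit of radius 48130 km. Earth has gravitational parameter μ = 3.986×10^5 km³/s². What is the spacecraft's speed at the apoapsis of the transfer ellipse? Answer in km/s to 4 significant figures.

Semi-major axis of the transfer orbit: a_t = (7050 + 48130)/2 = 27590 km.
The apoapsis of the transfer ellipse is at r = 48130 km.
Vis-viva: v = √[μ(2/r − 1/a_t)] = √[3.986×10^5 × (2/48130 − 1/27590)] = 1.455 km/s.

v = 1.455 km/s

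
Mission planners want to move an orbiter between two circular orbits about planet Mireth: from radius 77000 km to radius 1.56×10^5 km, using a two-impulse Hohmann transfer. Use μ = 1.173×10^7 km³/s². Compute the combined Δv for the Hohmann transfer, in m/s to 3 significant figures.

The Hohmann ellipse has a_t = (r₁ + r₂)/2 = 1.165×10^5 km.
At r₁ the circular-orbit speed is v₁ = √(μ/r₁) = 12.34 km/s.
On the transfer ellipse at r₁, vis-viva gives v_p = √[μ(2/r₁ − 1/a_t)] = 14.28 km/s.
First burn Δv₁ = |v_p − v₁| = 1.940 km/s.
Circular speed at r₂: v₂ = √(μ/r₂) = 8.6713 km/s.
Transfer-orbit speed at r₂: v_a = √[μ(2/r₂ − 1/a_t)] = 7.0497 km/s.
Second burn Δv₂ = |v₂ − v_a| = 1.622 km/s.
Total Δv = Δv₁ + Δv₂ = 3.562 km/s.

Δv = 3560 m/s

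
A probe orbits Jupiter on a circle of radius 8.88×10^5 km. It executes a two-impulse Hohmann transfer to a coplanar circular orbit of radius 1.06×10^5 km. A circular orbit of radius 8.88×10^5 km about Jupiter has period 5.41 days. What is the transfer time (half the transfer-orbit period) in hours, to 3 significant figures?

From Kepler's third law T² = 4π²r³/μ at r = 8.88×10^5 km, T = 5.41 days = 5.41 × 86400 s = 4.67424×10^5 s: μ = 4π²r³/T² = 1.26525×10^8 km³/s².
The Hohmann ellipse has a_t = (r₁ + r₂)/2 = 4.970×10^5 km.
Transfer time t = π√(a_t³/μ) = π√((4.970×10^5)³ / 1.26525×10^8) = 97860 s.
Converting: 97860 s ÷ 3600 s/hour = 27.2 hours.

t = 27.2 hours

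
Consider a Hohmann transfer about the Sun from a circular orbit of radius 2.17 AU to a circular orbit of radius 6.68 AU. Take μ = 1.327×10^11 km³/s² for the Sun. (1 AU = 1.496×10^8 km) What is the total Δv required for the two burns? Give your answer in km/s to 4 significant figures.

In km: r₁ = 2.17 × 1.496×10^8 = 3.24632×10^8 km; r₂ = 6.68 × 1.496×10^8 = 9.99328×10^8 km.
Transfer-ellipse semi-major axis a_t = (r₁ + r₂)/2 = (3.24632×10^8 + 9.99328×10^8)/2 = 6.6198×10^8 km.
At r₁ the circular-orbit speed is v₁ = √(μ/r₁) = 20.218 km/s.
Transfer-orbit speed at r₁ (v² = μ(2/r − 1/a)): v_p = √[μ(2/r₁ − 1/a_t)] = 24.841 km/s.
First burn Δv₁ = |v_p − v₁| = 4.623 km/s.
Circular speed at r₂: v₂ = √(μ/r₂) = 11.5234 km/s.
Transfer-orbit speed at r₂: v_a = √[μ(2/r₂ − 1/a_t)] = 8.06965 km/s.
Second burn Δv₂ = |v₂ − v_a| = 3.454 km/s.
Δv = Δv₁ + Δv₂ = 4.623 + 3.454 = 8.077 km/s.

Δv = 8.077 km/s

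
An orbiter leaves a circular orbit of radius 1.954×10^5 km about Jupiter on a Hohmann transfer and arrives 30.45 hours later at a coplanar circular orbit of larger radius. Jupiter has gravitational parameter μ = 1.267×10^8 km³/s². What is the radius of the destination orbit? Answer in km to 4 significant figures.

Transfer time t = 30.45 hours = 1.0962×10^5 s, and t = π√(a_t³/μ).
So a_t = (μ t²/π²)^(1/3) = (1.267×10^8 × (1.0962×10^5)² / π²)^(1/3) = 5.3631×10^5 km.
Since a_t = (r₁ + r₂)/2, r₂ = 2a_t − r₁ = 2×5.3631×10^5 − 1.954×10^5 = 8.7722×10^5 km.

r₂ = 8.772×10^5 km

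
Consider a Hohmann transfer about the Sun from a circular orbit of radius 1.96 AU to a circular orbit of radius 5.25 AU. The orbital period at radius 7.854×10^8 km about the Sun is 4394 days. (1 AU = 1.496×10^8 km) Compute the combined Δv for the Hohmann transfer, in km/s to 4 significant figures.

From Kepler's third law T² = 4π²r³/μ at r = 7.854×10^8 km, T = 4394 days = 4394 × 86400 s = 3.796416×10^8 s: μ = 4π²r³/T² = 1.32704×10^11 km³/s².
In km: r₁ = 1.96 × 1.496×10^8 = 2.93216×10^8 km; r₂ = 5.25 × 1.496×10^8 = 7.854×10^8 km.
Transfer-ellipse semi-major axis a_t = (r₁ + r₂)/2 = (2.93216×10^8 + 7.854×10^8)/2 = 5.39308×10^8 km.
At r₁ the circular-orbit speed is v₁ = √(μ/r₁) = 21.274 km/s.
Transfer-orbit speed at r₁ (vis-viva equation): v_p = √[μ(2/r₁ − 1/a_t)] = 25.673 km/s.
First burn Δv₁ = |v_p − v₁| = 4.399 km/s.
Circular speed at r₂: v₂ = √(μ/r₂) = 12.999 km/s.
Transfer-orbit speed at r₂: v_a = √[μ(2/r₂ − 1/a_t)] = 9.5846 km/s.
Second burn Δv₂ = |v₂ − v_a| = 3.414 km/s.
Δv = Δv₁ + Δv₂ = 4.399 + 3.414 = 7.813 km/s.

Δv = 7.813 km/s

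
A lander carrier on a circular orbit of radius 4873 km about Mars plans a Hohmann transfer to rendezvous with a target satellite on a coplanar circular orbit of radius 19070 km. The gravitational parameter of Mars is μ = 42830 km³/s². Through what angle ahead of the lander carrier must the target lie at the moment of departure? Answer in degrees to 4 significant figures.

Semi-major axis of the transfer orbit: a_t = (4873 + 19070)/2 = 11971.5 km.
Transfer time t = π√(a_t³/μ) = 19884 s.
Target angular speed ω₂ = √(μ/r₂³) = 7.8587×10^-5 rad/s.
Angle swept by the target during transfer: ω₂·t = 1.5626 rad = 89.53°.
The lander carrier traverses 180° on the transfer ellipse, so the target must lead by 180° − 89.53° = 90.47°.

φ = 90.47°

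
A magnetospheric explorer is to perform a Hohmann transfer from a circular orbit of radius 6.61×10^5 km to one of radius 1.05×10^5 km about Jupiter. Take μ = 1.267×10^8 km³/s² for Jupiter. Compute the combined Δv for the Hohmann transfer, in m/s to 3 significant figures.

Δv = 17500 m/s

The Hohmann ellipse has a_t = (r₁ + r₂)/2 = 3.830×10^5 km.
At r₁ the circular-orbit speed is v₁ = √(μ/r₁) = 13.8448 km/s.
Transfer-orbit speed at r₁ (vis-viva equation): v_a = √[μ(2/r₁ − 1/a_t)] = 7.24908 km/s.
First burn Δv₁ = |v_a − v₁| = 6.5957 km/s.
At r₂, v₂ = √(μ/r₂) = 34.737 km/s.
Transfer-orbit speed at r₂: v_p = √[μ(2/r₂ − 1/a_t)] = 45.635 km/s.
Second burn Δv₂ = |v₂ − v_p| = 10.898 km/s.
Δv = Δv₁ + Δv₂ = 6.5957 + 10.898 = 17.49 km/s.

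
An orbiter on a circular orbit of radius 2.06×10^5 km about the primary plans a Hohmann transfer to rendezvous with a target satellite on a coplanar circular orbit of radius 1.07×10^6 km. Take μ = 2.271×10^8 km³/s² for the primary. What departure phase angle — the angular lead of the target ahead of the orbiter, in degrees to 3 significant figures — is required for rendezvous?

φ = 97.1°

The Hohmann ellipse has a_t = (r₁ + r₂)/2 = 6.380×10^5 km.
Transfer time t = π√(a_t³/μ) = 1.0624×10^5 s.
Target angular speed ω₂ = √(μ/r₂³) = 1.3615×10^-5 rad/s.
Angle swept by the target during transfer: ω₂·t = 1.4465 rad = 82.88°.
The orbiter traverses 180° on the transfer ellipse, so the target must lead by 180° − 82.88° = 97.1°.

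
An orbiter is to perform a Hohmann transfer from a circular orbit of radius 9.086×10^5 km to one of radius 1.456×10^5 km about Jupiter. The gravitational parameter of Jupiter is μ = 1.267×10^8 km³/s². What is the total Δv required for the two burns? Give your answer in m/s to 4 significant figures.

Semi-major axis of the transfer orbit: a_t = (9.086×10^5 + 1.456×10^5)/2 = 5.271×10^5 km.
At r₁ the circular-orbit speed is v₁ = √(μ/r₁) = 11.8087 km/s.
Transfer-orbit speed at r₁ (vis-viva): v_a = √[μ(2/r₁ − 1/a_t)] = 6.20635 km/s.
First burn Δv₁ = |v_a − v₁| = 5.602 km/s.
Circular speed at r₂: v₂ = √(μ/r₂) = 29.499 km/s.
Transfer-orbit speed at r₂: v_p = √[μ(2/r₂ − 1/a_t)] = 38.730 km/s.
Second burn Δv₂ = |v₂ − v_p| = 9.231 km/s.
Total Δv = Δv₁ + Δv₂ = 14.83 km/s.

Δv = 14830 m/s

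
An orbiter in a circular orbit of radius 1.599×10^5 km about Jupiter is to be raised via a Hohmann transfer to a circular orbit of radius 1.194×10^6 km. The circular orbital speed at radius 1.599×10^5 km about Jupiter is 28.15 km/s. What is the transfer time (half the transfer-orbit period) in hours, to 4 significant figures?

From the circular-orbit relation v² = μ/r at r = 1.599×10^5 km: μ = v²r = (28.15)² × 1.599×10^5 = 1.26708×10^8 km³/s².
Semi-major axis of the transfer orbit: a_t = (1.599×10^5 + 1.194×10^6)/2 = 6.7695×10^5 km.
Transfer time t = π√(a_t³/μ) = π√((6.7695×10^5)³ / 1.26708×10^8) = 1.5545×10^5 s.
Converting: 1.5545×10^5 s ÷ 3600 s/hour = 43.18 hours.

t = 43.18 hours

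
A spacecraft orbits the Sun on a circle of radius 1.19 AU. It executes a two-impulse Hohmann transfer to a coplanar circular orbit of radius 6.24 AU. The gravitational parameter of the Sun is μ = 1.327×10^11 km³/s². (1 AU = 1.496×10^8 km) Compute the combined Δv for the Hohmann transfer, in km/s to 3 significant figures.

In km: r₁ = 1.19 × 1.496×10^8 = 1.78024×10^8 km; r₂ = 6.24 × 1.496×10^8 = 9.33504×10^8 km.
Transfer-ellipse semi-major axis a_t = (r₁ + r₂)/2 = (1.78024×10^8 + 9.33504×10^8)/2 = 5.55764×10^8 km.
At r₁ the circular-orbit speed is v₁ = √(μ/r₁) = 27.302 km/s.
On the transfer ellipse at r₁, vis-viva equation gives v_p = √[μ(2/r₁ − 1/a_t)] = 35.384 km/s.
First burn Δv₁ = |v_p − v₁| = 8.082 km/s.
At r₂, v₂ = √(μ/r₂) = 11.923 km/s.
Transfer-orbit speed at r₂: v_a = √[μ(2/r₂ − 1/a_t)] = 6.7479 km/s.
Second burn Δv₂ = |v₂ − v_a| = 5.175 km/s.
Total Δv = Δv₁ + Δv₂ = 13.26 km/s.

Δv = 13.3 km/s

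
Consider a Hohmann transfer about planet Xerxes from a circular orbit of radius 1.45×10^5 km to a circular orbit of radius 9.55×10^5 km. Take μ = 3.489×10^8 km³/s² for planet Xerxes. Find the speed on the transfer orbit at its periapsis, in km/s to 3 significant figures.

The Hohmann ellipse has a_t = (r₁ + r₂)/2 = 5.500×10^5 km.
The periapsis of the transfer ellipse is at r = 1.450×10^5 km.
Vis-viva: v = √[μ(2/r − 1/a_t)] = √[3.489×10^8 × (2/1.450×10^5 − 1/5.500×10^5)] = 64.64 km/s.

v = 64.6 km/s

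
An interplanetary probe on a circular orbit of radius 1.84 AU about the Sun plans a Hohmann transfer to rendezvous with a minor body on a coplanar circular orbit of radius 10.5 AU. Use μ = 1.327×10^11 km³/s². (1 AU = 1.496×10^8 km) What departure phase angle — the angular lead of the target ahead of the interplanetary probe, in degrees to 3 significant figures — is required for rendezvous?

φ = 98.9°

In km: r₁ = 1.84 × 1.496×10^8 = 2.75264×10^8 km; r₂ = 10.5 × 1.496×10^8 = 1.5708×10^9 km.
Semi-major axis of the transfer orbit: a_t = (2.75264×10^8 + 1.5708×10^9)/2 = 9.23032×10^8 km.
The half-period of the transfer ellipse is t = π√(a_t³/μ) = 2.4185×10^8 s.
The target's mean motion on its circular orbit is ω₂ = √(μ/r₂³) = 5.8513×10^-9 rad/s.
Angle swept by the target during transfer: ω₂·t = 1.4151 rad = 81.08°.
The interplanetary probe traverses 180° on the transfer ellipse, so the target must lead by 180° − 81.08° = 98.9°.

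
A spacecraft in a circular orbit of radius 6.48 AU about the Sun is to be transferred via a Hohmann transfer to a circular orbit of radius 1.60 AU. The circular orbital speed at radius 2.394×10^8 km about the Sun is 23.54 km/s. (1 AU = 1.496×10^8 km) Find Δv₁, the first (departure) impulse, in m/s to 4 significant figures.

From the circular-orbit relation v² = μ/r at r = 2.394×10^8 km: μ = v²r = (23.54)² × 2.394×10^8 = 1.32659×10^11 km³/s².
In km: r₁ = 6.48 × 1.496×10^8 = 9.69408×10^8 km; r₂ = 1.60 × 1.496×10^8 = 2.3936×10^8 km.
The Hohmann ellipse has a_t = (r₁ + r₂)/2 = 6.04384×10^8 km.
Circular speed at r = 9.69408×10^8 km: v_c = √(μ/r) = 11.698 km/s.
Transfer-orbit speed at the same r (vis-viva, a = a_t): v_t = √[μ(2/r − 1/a_t)] = 7.3618 km/s.
Δv₁ = |v_t − v_c| = |7.3618 − 11.698| = 4.336 km/s.

Δv₁ = 4336 m/s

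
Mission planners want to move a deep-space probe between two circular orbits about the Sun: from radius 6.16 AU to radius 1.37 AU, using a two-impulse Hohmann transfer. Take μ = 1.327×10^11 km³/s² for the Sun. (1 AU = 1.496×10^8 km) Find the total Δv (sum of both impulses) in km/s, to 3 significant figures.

In km: r₁ = 6.16 × 1.496×10^8 = 9.21536×10^8 km; r₂ = 1.37 × 1.496×10^8 = 2.04952×10^8 km.
Transfer-ellipse semi-major axis a_t = (r₁ + r₂)/2 = (9.21536×10^8 + 2.04952×10^8)/2 = 5.63244×10^8 km.
At r₁ the circular-orbit speed is v₁ = √(μ/r₁) = 12.00 km/s.
Transfer-orbit speed at r₁ (vis-viva equation): v_a = √[μ(2/r₁ − 1/a_t)] = 7.239 km/s.
First burn Δv₁ = |v_a − v₁| = 4.761 km/s.
Circular speed at r₂: v₂ = √(μ/r₂) = 25.445 km/s.
Transfer-orbit speed at r₂: v_p = √[μ(2/r₂ − 1/a_t)] = 32.547 km/s.
Second burn Δv₂ = |v₂ − v_p| = 7.102 km/s.
Total Δv = Δv₁ + Δv₂ = 11.86 km/s.

Δv = 11.9 km/s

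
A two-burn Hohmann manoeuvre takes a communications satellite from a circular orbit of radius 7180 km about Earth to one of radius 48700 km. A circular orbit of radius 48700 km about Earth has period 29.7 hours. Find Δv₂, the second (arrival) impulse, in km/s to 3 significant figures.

From Kepler's third law T² = 4π²r³/μ at r = 48700 km, T = 29.7 hours = 29.7 × 3600 s = 1.0692×10^5 s: μ = 4π²r³/T² = 3.98868×10^5 km³/s².
Semi-major axis of the transfer orbit: a_t = (7180 + 48700)/2 = 27940 km.
On the circular orbit at r = 48700 km, v_c = √(μ/r) = 2.862 km/s.
Transfer-orbit speed at the same r (vis-viva, a = a_t): v_t = √[μ(2/r − 1/a_t)] = 1.451 km/s.
Δv₂ = |v_t − v_c| = |1.451 − 2.862| = 1.411 km/s.

Δv₂ = 1.41 km/s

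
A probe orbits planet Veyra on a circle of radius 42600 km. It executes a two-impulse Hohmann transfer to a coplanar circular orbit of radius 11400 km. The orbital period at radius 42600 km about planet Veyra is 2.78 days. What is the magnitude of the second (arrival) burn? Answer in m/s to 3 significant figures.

From Kepler's third law T² = 4π²r³/μ at r = 42600 km, T = 2.78 days = 2.78 × 86400 s = 2.40192×10^5 s: μ = 4π²r³/T² = 52901.9 km³/s².
Semi-major axis of the transfer orbit: a_t = (42600 + 11400)/2 = 27000 km.
Circular speed at r = 11400 km: v_c = √(μ/r) = 2.1542 km/s.
Transfer-orbit speed at the same r (vis-viva, a = a_t): v_t = √[μ(2/r − 1/a_t)] = 2.7059 km/s.
Δv₂ = |v_t − v_c| = |2.7059 − 2.1542| = 0.5517 km/s.

Δv₂ = 552 m/s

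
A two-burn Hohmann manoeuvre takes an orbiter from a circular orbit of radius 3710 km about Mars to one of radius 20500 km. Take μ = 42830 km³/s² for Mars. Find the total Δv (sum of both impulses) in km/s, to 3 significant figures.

Δv = 1.67 km/s

The Hohmann ellipse has a_t = (r₁ + r₂)/2 = 12105 km.
Circular speed at r₁: v₁ = √(μ/r₁) = √(42830/3710) = 3.398 km/s.
On the transfer ellipse at r₁, v² = μ(2/r − 1/a) gives v_p = √[μ(2/r₁ − 1/a_t)] = 4.422 km/s.
First burn Δv₁ = |v_p − v₁| = 1.024 km/s.
Circular speed at r₂: v₂ = √(μ/r₂) = 1.4454 km/s.
Transfer-orbit speed at r₂: v_a = √[μ(2/r₂ − 1/a_t)] = 0.80021 km/s.
Second burn Δv₂ = |v₂ − v_a| = 0.6452 km/s.
Total Δv = Δv₁ + Δv₂ = 1.669 km/s.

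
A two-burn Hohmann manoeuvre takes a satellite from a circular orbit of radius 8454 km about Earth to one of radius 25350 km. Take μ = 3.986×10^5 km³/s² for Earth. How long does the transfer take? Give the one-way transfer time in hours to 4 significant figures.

The Hohmann ellipse has a_t = (r₁ + r₂)/2 = 16902 km.
Half the transfer-orbit period gives t = π√(a_t³/μ) = 10934 s.
Converting: 10934 s ÷ 3600 s/hour = 3.037 hours.

t = 3.037 hours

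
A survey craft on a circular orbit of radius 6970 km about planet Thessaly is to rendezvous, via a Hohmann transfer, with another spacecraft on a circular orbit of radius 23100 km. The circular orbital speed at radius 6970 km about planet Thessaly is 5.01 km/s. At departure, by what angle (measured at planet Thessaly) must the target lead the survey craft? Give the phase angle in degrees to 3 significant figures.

φ = 85.5°

From the circular-orbit relation v² = μ/r at r = 6970 km: μ = v²r = (5.01)² × 6970 = 1.74948×10^5 km³/s².
Transfer-ellipse semi-major axis a_t = (r₁ + r₂)/2 = (6970 + 23100)/2 = 15035 km.
The half-period of the transfer ellipse is t = π√(a_t³/μ) = 13847 s.
The target's mean motion on its circular orbit is ω₂ = √(μ/r₂³) = 1.1913×10^-4 rad/s.
Angle swept by the target during transfer: ω₂·t = 1.6496 rad = 94.52°.
Arrival is 180° from departure on the ellipse, so φ = 180° − 94.52° = 85.5°.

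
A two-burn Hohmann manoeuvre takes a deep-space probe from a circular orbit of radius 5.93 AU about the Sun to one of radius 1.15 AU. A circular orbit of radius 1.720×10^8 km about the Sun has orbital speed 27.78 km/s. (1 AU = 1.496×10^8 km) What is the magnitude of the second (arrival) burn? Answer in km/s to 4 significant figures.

From the circular-orbit relation v² = μ/r at r = 1.720×10^8 km: μ = v²r = (27.78)² × 1.720×10^8 = 1.32737×10^11 km³/s².
In km: r₁ = 5.93 × 1.496×10^8 = 8.87128×10^8 km; r₂ = 1.15 × 1.496×10^8 = 1.7204×10^8 km.
Transfer-ellipse semi-major axis a_t = (r₁ + r₂)/2 = (8.87128×10^8 + 1.7204×10^8)/2 = 5.29584×10^8 km.
On the circular orbit at r = 1.7204×10^8 km, v_c = √(μ/r) = 27.777 km/s.
Transfer-orbit speed at the same r (vis-viva, a = a_t): v_t = √[μ(2/r − 1/a_t)] = 35.951 km/s.
Δv₂ = |v_t − v_c| = |35.951 − 27.777| = 8.174 km/s.

Δv₂ = 8.174 km/s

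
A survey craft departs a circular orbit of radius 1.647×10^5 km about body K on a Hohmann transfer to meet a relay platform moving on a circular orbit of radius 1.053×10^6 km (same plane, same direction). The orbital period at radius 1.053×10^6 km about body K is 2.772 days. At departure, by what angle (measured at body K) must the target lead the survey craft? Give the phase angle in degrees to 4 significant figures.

φ = 100.9°

From Kepler's third law T² = 4π²r³/μ at r = 1.053×10^6 km, T = 2.772 days = 2.772 × 86400 s = 2.395008×10^5 s: μ = 4π²r³/T² = 8.03583×10^8 km³/s².
Transfer-ellipse semi-major axis a_t = (r₁ + r₂)/2 = (1.647×10^5 + 1.053×10^6)/2 = 6.0885×10^5 km.
The half-period of the transfer ellipse is t = π√(a_t³/μ) = 52650 s.
Target angular speed ω₂ = √(μ/r₂³) = 2.6235×10^-5 rad/s.
Angle swept by the target during transfer: ω₂·t = 1.3813 rad = 79.14°.
Arrival is 180° from departure on the ellipse, so φ = 180° − 79.14° = 100.9°.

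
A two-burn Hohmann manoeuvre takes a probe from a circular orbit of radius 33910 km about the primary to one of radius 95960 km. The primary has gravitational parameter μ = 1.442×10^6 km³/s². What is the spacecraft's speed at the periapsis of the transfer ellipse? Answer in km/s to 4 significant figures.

The Hohmann ellipse has a_t = (r₁ + r₂)/2 = 64935 km.
The periapsis of the transfer ellipse is at r = 33910 km.
Vis-viva: v = √[μ(2/r − 1/a_t)] = √[1.442×10^6 × (2/33910 − 1/64935)] = 7.927 km/s.

v = 7.927 km/s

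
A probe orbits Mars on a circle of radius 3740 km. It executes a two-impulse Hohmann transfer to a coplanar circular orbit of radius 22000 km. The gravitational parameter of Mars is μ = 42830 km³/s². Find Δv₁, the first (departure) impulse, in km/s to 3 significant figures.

Transfer-ellipse semi-major axis a_t = (r₁ + r₂)/2 = (3740 + 22000)/2 = 12870 km.
Circular speed at r = 3740 km: v_c = √(μ/r) = 3.384 km/s.
Vis-viva on the transfer ellipse at r = 3740 km gives v_t = √[μ(2/r − 1/a_t)] = 4.424 km/s.
Δv₁ = |v_t − v_c| = |4.424 − 3.384| = 1.040 km/s.

Δv₁ = 1.04 km/s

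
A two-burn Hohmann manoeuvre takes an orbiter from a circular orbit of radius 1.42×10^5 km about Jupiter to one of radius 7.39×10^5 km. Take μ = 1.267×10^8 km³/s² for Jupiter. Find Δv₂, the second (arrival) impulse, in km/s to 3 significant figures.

Δv₂ = 5.66 km/s

The Hohmann ellipse has a_t = (r₁ + r₂)/2 = 4.405×10^5 km.
On the circular orbit at r = 7.390×10^5 km, v_c = √(μ/r) = 13.094 km/s.
Transfer-orbit speed at the same r (vis-viva, a = a_t): v_t = √[μ(2/r − 1/a_t)] = 7.4343 km/s.
Δv₂ = |v_t − v_c| = |7.4343 − 13.094| = 5.660 km/s.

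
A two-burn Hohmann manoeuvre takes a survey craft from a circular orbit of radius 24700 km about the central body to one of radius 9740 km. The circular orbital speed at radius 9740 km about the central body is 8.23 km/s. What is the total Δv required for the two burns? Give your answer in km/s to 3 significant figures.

From the circular-orbit relation v² = μ/r at r = 9740 km: μ = v²r = (8.23)² × 9740 = 6.59718×10^5 km³/s².
Transfer-ellipse semi-major axis a_t = (r₁ + r₂)/2 = (24700 + 9740)/2 = 17220 km.
At r₁ the circular-orbit speed is v₁ = √(μ/r₁) = 5.168 km/s.
Transfer-orbit speed at r₁ (v² = μ(2/r − 1/a)): v_a = √[μ(2/r₁ − 1/a_t)] = 3.887 km/s.
First burn Δv₁ = |v_a − v₁| = 1.281 km/s.
At r₂, v₂ = √(μ/r₂) = 8.230 km/s.
Transfer-orbit speed at r₂: v_p = √[μ(2/r₂ − 1/a_t)] = 9.857 km/s.
Second burn Δv₂ = |v₂ − v_p| = 1.627 km/s.
Total Δv = Δv₁ + Δv₂ = 2.908 km/s.

Δv = 2.91 km/s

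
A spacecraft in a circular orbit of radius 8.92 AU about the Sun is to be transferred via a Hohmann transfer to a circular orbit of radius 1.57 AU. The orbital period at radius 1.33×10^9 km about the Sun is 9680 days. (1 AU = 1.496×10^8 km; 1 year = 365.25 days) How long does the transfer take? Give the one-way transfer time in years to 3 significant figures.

From Kepler's third law T² = 4π²r³/μ at r = 1.33×10^9 km, T = 9680 days = 9680 × 86400 s = 8.36352×10^8 s: μ = 4π²r³/T² = 1.32781×10^11 km³/s².
In km: r₁ = 8.92 × 1.496×10^8 = 1.334432×10^9 km; r₂ = 1.57 × 1.496×10^8 = 2.34872×10^8 km.
Transfer-ellipse semi-major axis a_t = (r₁ + r₂)/2 = (1.334432×10^9 + 2.34872×10^8)/2 = 7.84652×10^8 km.
Transfer time t = π√(a_t³/μ) = π√((7.84652×10^8)³ / 1.32781×10^11) = 1.895×10^8 s.
Converting: 1.895×10^8 s ÷ 3.15576×10^7 s/year (365.25 × 86400) = 6.00 years.

t = 6.00 years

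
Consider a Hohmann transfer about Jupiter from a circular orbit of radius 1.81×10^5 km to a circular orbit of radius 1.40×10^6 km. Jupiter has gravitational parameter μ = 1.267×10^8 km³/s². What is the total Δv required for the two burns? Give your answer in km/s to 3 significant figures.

Δv = 13.7 km/s

Transfer-ellipse semi-major axis a_t = (r₁ + r₂)/2 = (1.810×10^5 + 1.400×10^6)/2 = 7.905×10^5 km.
Circular speed at r₁: v₁ = √(μ/r₁) = √(1.267×10^8/1.810×10^5) = 26.458 km/s.
On the transfer ellipse at r₁, vis-viva gives v_p = √[μ(2/r₁ − 1/a_t)] = 35.210 km/s.
First burn Δv₁ = |v_p − v₁| = 8.752 km/s.
Circular speed at r₂: v₂ = √(μ/r₂) = 9.513 km/s.
Transfer-orbit speed at r₂: v_a = √[μ(2/r₂ − 1/a_t)] = 4.552 km/s.
Second burn Δv₂ = |v₂ − v_a| = 4.961 km/s.
Total Δv = Δv₁ + Δv₂ = 13.71 km/s.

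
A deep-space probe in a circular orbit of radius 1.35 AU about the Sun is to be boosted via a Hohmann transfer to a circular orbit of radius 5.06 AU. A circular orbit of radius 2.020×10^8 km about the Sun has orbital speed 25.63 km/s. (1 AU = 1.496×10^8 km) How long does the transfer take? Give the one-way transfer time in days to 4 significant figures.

t = 1048 days

From the circular-orbit relation v² = μ/r at r = 2.020×10^8 km: μ = v²r = (25.63)² × 2.020×10^8 = 1.32693×10^11 km³/s².
In km: r₁ = 1.35 × 1.496×10^8 = 2.0196×10^8 km; r₂ = 5.06 × 1.496×10^8 = 7.56976×10^8 km.
The Hohmann ellipse has a_t = (r₁ + r₂)/2 = 4.79468×10^8 km.
Transfer time t = π√(a_t³/μ) = π√((4.79468×10^8)³ / 1.32693×10^11) = 9.055×10^7 s.
Converting: 9.055×10^7 s ÷ 86400 s/day = 1048 days.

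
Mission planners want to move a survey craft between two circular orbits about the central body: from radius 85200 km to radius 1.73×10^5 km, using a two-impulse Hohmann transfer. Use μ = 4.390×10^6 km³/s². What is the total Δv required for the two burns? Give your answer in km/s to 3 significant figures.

Δv = 2.08 km/s

The Hohmann ellipse has a_t = (r₁ + r₂)/2 = 1.291×10^5 km.
At r₁ the circular-orbit speed is v₁ = √(μ/r₁) = 7.178 km/s.
Transfer-orbit speed at r₁ (vis-viva): v_p = √[μ(2/r₁ − 1/a_t)] = 8.309 km/s.
First burn Δv₁ = |v_p − v₁| = 1.131 km/s.
Circular speed at r₂: v₂ = √(μ/r₂) = 5.0374 km/s.
Transfer-orbit speed at r₂: v_a = √[μ(2/r₂ − 1/a_t)] = 4.0923 km/s.
Second burn Δv₂ = |v₂ − v_a| = 0.9451 km/s.
Δv = Δv₁ + Δv₂ = 1.131 + 0.9451 = 2.076 km/s.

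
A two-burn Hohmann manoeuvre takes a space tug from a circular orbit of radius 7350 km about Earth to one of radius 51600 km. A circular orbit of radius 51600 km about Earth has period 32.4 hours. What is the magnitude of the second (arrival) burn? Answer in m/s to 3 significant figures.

Δv₂ = 1390 m/s

From Kepler's third law T² = 4π²r³/μ at r = 51600 km, T = 32.4 hours = 32.4 × 3600 s = 1.1664×10^5 s: μ = 4π²r³/T² = 3.98670×10^5 km³/s².
The Hohmann ellipse has a_t = (r₁ + r₂)/2 = 29475 km.
On the circular orbit at r = 51600 km, v_c = √(μ/r) = 2.780 km/s.
Transfer-orbit speed at the same r (vis-viva, a = a_t): v_t = √[μ(2/r − 1/a_t)] = 1.388 km/s.
Δv₂ = |v_t − v_c| = |1.388 − 2.780| = 1.392 km/s.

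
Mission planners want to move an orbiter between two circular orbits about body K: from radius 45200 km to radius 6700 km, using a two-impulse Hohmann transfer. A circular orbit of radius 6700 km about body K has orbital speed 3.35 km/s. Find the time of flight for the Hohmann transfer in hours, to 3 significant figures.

t = 13.3 hours

From the circular-orbit relation v² = μ/r at r = 6700 km: μ = v²r = (3.35)² × 6700 = 75190.8 km³/s².
Transfer-ellipse semi-major axis a_t = (r₁ + r₂)/2 = (45200 + 6700)/2 = 25950 km.
By Kepler's third law the transfer-orbit period is T = 2π√(a_t³/μ), so t = T/2 = 47890 s.
Converting: 47890 s ÷ 3600 s/hour = 13.3 hours.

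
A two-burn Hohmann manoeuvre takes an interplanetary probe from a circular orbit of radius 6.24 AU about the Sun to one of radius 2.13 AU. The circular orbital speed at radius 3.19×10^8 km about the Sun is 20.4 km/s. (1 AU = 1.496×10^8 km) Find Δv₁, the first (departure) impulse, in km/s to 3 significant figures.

From the circular-orbit relation v² = μ/r at r = 3.19×10^8 km: μ = v²r = (20.4)² × 3.19×10^8 = 1.32755×10^11 km³/s².
In km: r₁ = 6.24 × 1.496×10^8 = 9.33504×10^8 km; r₂ = 2.13 × 1.496×10^8 = 3.18648×10^8 km.
The Hohmann ellipse has a_t = (r₁ + r₂)/2 = 6.26076×10^8 km.
Circular speed at r = 9.33504×10^8 km: v_c = √(μ/r) = 11.9252 km/s.
Transfer-orbit speed at the same r (vis-viva, a = a_t): v_t = √[μ(2/r − 1/a_t)] = 8.50765 km/s.
Δv₁ = |v_t − v_c| = |8.50765 − 11.9252| = 3.418 km/s.

Δv₁ = 3.42 km/s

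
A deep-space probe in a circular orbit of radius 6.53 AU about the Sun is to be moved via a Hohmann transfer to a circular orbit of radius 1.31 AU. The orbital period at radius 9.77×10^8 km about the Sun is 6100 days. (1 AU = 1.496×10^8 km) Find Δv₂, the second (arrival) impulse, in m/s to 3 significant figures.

From Kepler's third law T² = 4π²r³/μ at r = 9.77×10^8 km, T = 6100 days = 6100 × 86400 s = 5.2704×10^8 s: μ = 4π²r³/T² = 1.32543×10^11 km³/s².
In km: r₁ = 6.53 × 1.496×10^8 = 9.76888×10^8 km; r₂ = 1.31 × 1.496×10^8 = 1.95976×10^8 km.
Transfer-ellipse semi-major axis a_t = (r₁ + r₂)/2 = (9.76888×10^8 + 1.95976×10^8)/2 = 5.86432×10^8 km.
Circular speed at r = 1.95976×10^8 km: v_c = √(μ/r) = 26.006 km/s.
Transfer-orbit speed at the same r (vis-viva, a = a_t): v_t = √[μ(2/r − 1/a_t)] = 33.565 km/s.
Δv₂ = |v_t − v_c| = |33.565 − 26.006| = 7.559 km/s.

Δv₂ = 7560 m/s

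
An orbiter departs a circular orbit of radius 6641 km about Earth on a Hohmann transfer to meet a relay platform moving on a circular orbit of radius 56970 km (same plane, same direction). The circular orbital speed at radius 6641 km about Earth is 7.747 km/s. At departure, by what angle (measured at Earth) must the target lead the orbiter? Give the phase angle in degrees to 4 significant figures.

From the circular-orbit relation v² = μ/r at r = 6641 km: μ = v²r = (7.747)² × 6641 = 3.98566×10^5 km³/s².
Semi-major axis of the transfer orbit: a_t = (6641 + 56970)/2 = 31805.5 km.
The half-period of the transfer ellipse is t = π√(a_t³/μ) = 28226 s.
The target's mean motion on its circular orbit is ω₂ = √(μ/r₂³) = 4.6428×10^-5 rad/s.
Angle swept by the target during transfer: ω₂·t = 1.3105 rad = 75.09°.
The orbiter traverses 180° on the transfer ellipse, so the target must lead by 180° − 75.09° = 104.9°.

φ = 104.9°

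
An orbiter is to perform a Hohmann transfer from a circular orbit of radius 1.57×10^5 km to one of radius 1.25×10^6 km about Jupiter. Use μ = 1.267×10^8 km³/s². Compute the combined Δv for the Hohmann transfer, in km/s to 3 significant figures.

Transfer-ellipse semi-major axis a_t = (r₁ + r₂)/2 = (1.570×10^5 + 1.250×10^6)/2 = 7.035×10^5 km.
At r₁ the circular-orbit speed is v₁ = √(μ/r₁) = 28.408 km/s.
On the transfer ellipse at r₁, vis-viva equation gives v_p = √[μ(2/r₁ − 1/a_t)] = 37.867 km/s.
First burn Δv₁ = |v_p − v₁| = 9.459 km/s.
At r₂, v₂ = √(μ/r₂) = 10.068 km/s.
Transfer-orbit speed at r₂: v_a = √[μ(2/r₂ − 1/a_t)] = 4.7561 km/s.
Second burn Δv₂ = |v₂ − v_a| = 5.312 km/s.
Total Δv = Δv₁ + Δv₂ = 14.77 km/s.

Δv = 14.8 km/s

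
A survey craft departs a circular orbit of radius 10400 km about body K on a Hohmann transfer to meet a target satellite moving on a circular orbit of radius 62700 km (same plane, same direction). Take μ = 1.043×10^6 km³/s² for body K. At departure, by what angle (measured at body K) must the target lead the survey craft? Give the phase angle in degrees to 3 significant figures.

φ = 99.9°

Transfer-ellipse semi-major axis a_t = (r₁ + r₂)/2 = (10400 + 62700)/2 = 36550 km.
Transfer time t = π√(a_t³/μ) = 21495 s.
Target angular speed ω₂ = √(μ/r₂³) = 6.5049×10^-5 rad/s.
Angle swept by the target during transfer: ω₂·t = 1.3982 rad = 80.11°.
Arrival is 180° from departure on the ellipse, so φ = 180° − 80.11° = 99.9°.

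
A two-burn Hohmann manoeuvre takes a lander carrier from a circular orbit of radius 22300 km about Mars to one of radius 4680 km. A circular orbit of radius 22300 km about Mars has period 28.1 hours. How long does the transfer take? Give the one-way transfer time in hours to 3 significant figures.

t = 6.61 hours

From Kepler's third law T² = 4π²r³/μ at r = 22300 km, T = 28.1 hours = 28.1 × 3600 s = 1.0116×10^5 s: μ = 4π²r³/T² = 42781.6 km³/s².
Semi-major axis of the transfer orbit: a_t = (22300 + 4680)/2 = 13490 km.
Transfer time t = π√(a_t³/μ) = π√((13490)³ / 42781.6) = 23800 s.
Converting: 23800 s ÷ 3600 s/hour = 6.61 hours.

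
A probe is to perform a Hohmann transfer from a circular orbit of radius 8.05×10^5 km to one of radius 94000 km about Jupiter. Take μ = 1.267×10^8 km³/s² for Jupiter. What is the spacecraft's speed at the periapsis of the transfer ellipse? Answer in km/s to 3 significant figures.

Transfer-ellipse semi-major axis a_t = (r₁ + r₂)/2 = (8.050×10^5 + 94000)/2 = 4.495×10^5 km.
At periapsis, r = 94000 km.
Vis-viva: v = √[μ(2/r − 1/a_t)] = √[1.267×10^8 × (2/94000 − 1/4.495×10^5)] = 49.13 km/s.

v = 49.1 km/s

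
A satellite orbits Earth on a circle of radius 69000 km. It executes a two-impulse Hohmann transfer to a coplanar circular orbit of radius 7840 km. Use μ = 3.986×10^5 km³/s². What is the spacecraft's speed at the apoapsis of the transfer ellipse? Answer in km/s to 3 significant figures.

Transfer-ellipse semi-major axis a_t = (r₁ + r₂)/2 = (69000 + 7840)/2 = 38420 km.
At apoapsis, r = 69000 km.
From the vis-viva equation, v = √[μ(2/r − 1/a_t)] = 1.086 km/s.

v = 1.09 km/s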